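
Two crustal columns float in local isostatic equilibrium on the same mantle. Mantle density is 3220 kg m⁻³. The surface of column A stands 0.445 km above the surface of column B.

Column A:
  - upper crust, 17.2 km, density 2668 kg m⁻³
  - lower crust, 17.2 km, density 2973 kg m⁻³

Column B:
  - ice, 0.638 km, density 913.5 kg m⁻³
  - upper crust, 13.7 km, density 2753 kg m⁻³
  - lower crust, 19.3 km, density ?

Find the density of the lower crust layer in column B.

2990 kg m⁻³

Take the compensation level at the base of the deeper column (depth z_c below the surface of column A) and equate Σ ρ_i t_i down to z_c; mantle fills any gap and the z_c terms cancel.
Column A: 17.2×2668 + 17.2×2973 + (z_c − 34.4)×3220
Column B: 0.445×0 + 0.638×913.5 + 13.7×2753 + 19.3×ρ + (z_c − 0.445 − 33.638)×3220
The z_c×3220 term appears on both sides and cancels. Collect the known terms of each column as K = Σ(ρt)_known − 3220 × (depth of known layers): K_A = 97025.2 − 3220×34.4 = −13742.8; K_B = 38298.913 − 3220×(0.445 + 33.638) = −71448.347.
Balance: K_A = K_B + 19.3×ρ, so ρ = (K_A − K_B)/19.3 = 57705.5/19.3 = 2990 kg m⁻³.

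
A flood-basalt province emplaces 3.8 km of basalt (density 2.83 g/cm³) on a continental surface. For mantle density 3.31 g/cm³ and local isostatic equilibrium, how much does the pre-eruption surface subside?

3.25 km

Subaerial loading: s = t ρ_load / ρ_m.
s = 3.8 km × 2.83/3.31 = 3.25 km.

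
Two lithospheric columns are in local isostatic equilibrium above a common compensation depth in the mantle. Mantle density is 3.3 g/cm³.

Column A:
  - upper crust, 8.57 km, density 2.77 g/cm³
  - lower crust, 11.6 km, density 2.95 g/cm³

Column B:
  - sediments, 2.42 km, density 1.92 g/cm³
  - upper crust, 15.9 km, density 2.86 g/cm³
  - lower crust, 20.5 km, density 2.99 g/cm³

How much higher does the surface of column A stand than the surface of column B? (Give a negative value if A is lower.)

−2.45 km

For any compensation level in the mantle, the mantle terms cancel and isostasy reduces to e = (Σt_A − Σt_B) − (Σ(ρt)_A − Σ(ρt)_B) / ρ_m.
Σt_A = 20.17 km; Σt_B = 38.82 km; Σ(ρt)_A = 57.9589; Σ(ρt)_B = 111.4154 (in km·g/cm³).
e = (20.17 − 38.82) − (57.9589 − 111.4154) / 3.3 = −2.45 km.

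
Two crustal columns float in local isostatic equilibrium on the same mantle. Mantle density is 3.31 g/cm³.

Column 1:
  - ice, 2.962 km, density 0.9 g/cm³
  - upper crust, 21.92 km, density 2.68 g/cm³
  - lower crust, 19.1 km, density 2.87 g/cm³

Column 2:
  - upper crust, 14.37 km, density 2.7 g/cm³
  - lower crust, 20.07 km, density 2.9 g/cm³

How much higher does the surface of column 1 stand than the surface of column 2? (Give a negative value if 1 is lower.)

3.73 km

For any compensation level in the mantle, the mantle terms cancel and isostasy reduces to e = (Σt_1 − Σt_2) − (Σ(ρt)_1 − Σ(ρt)_2) / ρ_m.
Σt_1 = 43.982 km; Σt_2 = 34.44 km; Σ(ρt)_1 = 116.2284; Σ(ρt)_2 = 97.002 (in km·g/cm³).
e = (43.982 − 34.44) − (116.2284 − 97.002) / 3.31 = 3.73 km.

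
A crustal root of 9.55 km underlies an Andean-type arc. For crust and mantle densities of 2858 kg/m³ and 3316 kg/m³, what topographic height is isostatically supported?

1.53 km

For local isostatic compensation: ρ_c h = (ρ_m − ρ_c) r.
h = r (ρ_m − ρ_c) / ρ_c = 9.55 km × (3316 − 2858) / 2858 = 1.53 km.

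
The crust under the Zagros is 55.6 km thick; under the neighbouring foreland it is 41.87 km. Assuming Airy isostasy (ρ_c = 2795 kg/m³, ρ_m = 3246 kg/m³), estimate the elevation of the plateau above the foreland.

1.91 km

Excess crust Δ = 55.6 km − 41.87 km = 13.73 km, split between elevation h and root r with h + r = Δ.
Airy balance ρ_c h = (ρ_m − ρ_c) r gives r = h ρ_c/(ρ_m − ρ_c), so h (1 + ρ_c/(ρ_m − ρ_c)) = Δ, i.e. h = Δ (ρ_m − ρ_c)/ρ_m.
h = 13.73 km × 451/3246 = 1.91 km.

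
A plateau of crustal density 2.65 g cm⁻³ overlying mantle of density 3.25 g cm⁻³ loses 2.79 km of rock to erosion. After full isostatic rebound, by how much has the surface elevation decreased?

Rebound u = e ρ_c/ρ_m = 2.79 km × 2.65/3.25 = 2.275 km.
Net surface drop = e − u = 2.79 km − 2.275 km = e (ρ_m − ρ_c)/ρ_m = 0.515 km.

0.515 km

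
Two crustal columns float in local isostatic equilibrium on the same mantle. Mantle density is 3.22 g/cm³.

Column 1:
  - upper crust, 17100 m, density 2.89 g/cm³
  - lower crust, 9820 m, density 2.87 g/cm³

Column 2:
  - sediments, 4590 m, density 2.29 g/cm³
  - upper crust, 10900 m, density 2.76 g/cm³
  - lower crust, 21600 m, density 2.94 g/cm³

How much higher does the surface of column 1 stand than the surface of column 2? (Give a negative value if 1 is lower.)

−1940 m

For any compensation level in the mantle, the mantle terms cancel and isostasy reduces to e = (Σt_1 − Σt_2) − (Σ(ρt)_1 − Σ(ρt)_2) / ρ_m.
Σt_1 = 26920 m; Σt_2 = 37090 m; Σ(ρt)_1 = 77602.4; Σ(ρt)_2 = 104099.1 (in m·g/cm³).
e = (26920 − 37090) − (77602.4 − 104099.1) / 3.22 = −1940 m.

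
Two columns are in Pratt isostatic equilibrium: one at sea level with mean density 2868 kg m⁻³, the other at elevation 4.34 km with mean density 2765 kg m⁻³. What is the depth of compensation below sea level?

ρ_ref D = ρ (D + h) → D (ρ_ref − ρ) = ρ h.
D = ρ h/(ρ_ref − ρ) = 2765 × 4.34 km/(2868 − 2765) = 117 km.

117 km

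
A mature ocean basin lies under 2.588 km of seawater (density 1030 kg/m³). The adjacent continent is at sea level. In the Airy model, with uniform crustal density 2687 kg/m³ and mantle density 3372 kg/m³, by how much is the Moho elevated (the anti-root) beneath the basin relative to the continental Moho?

6.26 km

Equating mass per unit area of the two columns: replacing crust with seawater at the top is compensated by replacing crust with mantle at the base: d (ρ_c − ρ_w) = a (ρ_m − ρ_c).
a = d (ρ_c − ρ_w)/(ρ_m − ρ_c) = 2.588 km × 1657/685 = 6.26 km.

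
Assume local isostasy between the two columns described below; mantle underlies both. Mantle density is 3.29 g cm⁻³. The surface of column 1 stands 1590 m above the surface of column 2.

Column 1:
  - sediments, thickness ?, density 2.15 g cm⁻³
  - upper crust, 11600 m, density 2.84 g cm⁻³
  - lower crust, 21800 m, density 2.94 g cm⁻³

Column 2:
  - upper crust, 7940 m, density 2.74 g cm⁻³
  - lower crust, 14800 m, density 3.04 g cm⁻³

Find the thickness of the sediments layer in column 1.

393 m

Take the compensation level at the base of the deeper column (depth z_c below the surface of column 1) and equate Σ ρ_i t_i down to z_c; mantle fills any gap and the z_c terms cancel.
Column 1: x×2.15 + 11600×2.84 + 21800×2.94 + (z_c − 33400 − x)×3.29
Column 2: 1590×0 + 7940×2.74 + 14800×3.04 + (z_c − 1590 − 22740)×3.29
The z_c×3.29 term appears on both sides and cancels. Collect the known terms of each column as K = Σ(ρt)_known − 3.29 × (depth of known layers): K_1 = 97036 − 3.29×33400 = −12850; K_2 = 66747.6 − 3.29×(1590 + 22740) = −13298.1.
Balance: K_1 − x×(3.29 − 2.15) = K_2, so x = (K_1 − K_2)/(3.29 − 2.15) = 448.1/1.14 = 393 m.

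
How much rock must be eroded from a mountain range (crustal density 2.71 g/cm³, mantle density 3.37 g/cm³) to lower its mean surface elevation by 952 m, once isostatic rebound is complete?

4860 m

Net drop Δ = e − u = e − e ρ_c/ρ_m = e (ρ_m − ρ_c)/ρ_m.
e = Δ ρ_m/(ρ_m − ρ_c) = 952 m × 3.37/0.66 = 4860 m.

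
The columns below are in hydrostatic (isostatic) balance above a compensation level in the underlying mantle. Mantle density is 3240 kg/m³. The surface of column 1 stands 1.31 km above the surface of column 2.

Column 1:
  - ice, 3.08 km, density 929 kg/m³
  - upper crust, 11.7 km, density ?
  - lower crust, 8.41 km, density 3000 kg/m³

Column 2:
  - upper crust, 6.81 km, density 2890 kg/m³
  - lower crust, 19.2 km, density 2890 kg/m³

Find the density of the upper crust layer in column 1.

Take the compensation level at the base of the deeper column (depth z_c below the surface of column 1) and equate Σ ρ_i t_i down to z_c; mantle fills any gap and the z_c terms cancel.
Column 1: 3.08×929 + 11.7×ρ + 8.41×3000 + (z_c − 23.19)×3240
Column 2: 1.31×0 + 6.81×2890 + 19.2×2890 + (z_c − 1.31 − 26.01)×3240
The z_c×3240 term appears on both sides and cancels. Collect the known terms of each column as K = Σ(ρt)_known − 3240 × (depth of known layers): K_1 = 28091.32 − 3240×23.19 = −47044.28; K_2 = 75168.9 − 3240×(1.31 + 26.01) = −13347.9.
Balance: K_1 + 11.7×ρ = K_2, so ρ = (K_2 − K_1)/11.7 = 33696.4/11.7 = 2880 kg/m³.

2880 kg/m³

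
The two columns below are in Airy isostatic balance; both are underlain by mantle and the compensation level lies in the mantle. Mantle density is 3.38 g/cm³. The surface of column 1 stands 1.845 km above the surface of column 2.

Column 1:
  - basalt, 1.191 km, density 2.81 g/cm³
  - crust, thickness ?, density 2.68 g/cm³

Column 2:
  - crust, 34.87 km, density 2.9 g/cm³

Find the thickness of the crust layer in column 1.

Take the compensation level at the base of the deeper column (depth z_c below the surface of column 1) and equate Σ ρ_i t_i down to z_c; mantle fills any gap and the z_c terms cancel.
Column 1: 1.191×2.81 + x×2.68 + (z_c − 1.191 − x)×3.38
Column 2: 1.845×0 + 34.87×2.9 + (z_c − 1.845 − 34.87)×3.38
The z_c×3.38 term appears on both sides and cancels. Collect the known terms of each column as K = Σ(ρt)_known − 3.38 × (depth of known layers): K_1 = 3.34671 − 3.38×1.191 = −0.67887; K_2 = 101.123 − 3.38×(1.845 + 34.87) = −22.9737.
Balance: K_1 − x×(3.38 − 2.68) = K_2, so x = (K_1 − K_2)/(3.38 − 2.68) = 22.2948/0.7 = 31.8 km.

31.8 km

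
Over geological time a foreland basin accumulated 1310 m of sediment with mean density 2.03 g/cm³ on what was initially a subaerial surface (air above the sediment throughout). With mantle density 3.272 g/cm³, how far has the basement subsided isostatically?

813 m

Subaerial load: s = t ρ_sed / ρ_m = 1310 m × 2.03/3.272 = 813 m.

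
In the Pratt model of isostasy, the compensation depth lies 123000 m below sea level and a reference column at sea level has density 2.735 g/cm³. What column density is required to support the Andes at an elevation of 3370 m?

2.66 g/cm³

Pratt balance: ρ_ref D = ρ (D + h).
ρ = ρ_ref D/(D + h) = 2.735 × 123000 m/(123000 m + 3370 m) = 2.66 g/cm³.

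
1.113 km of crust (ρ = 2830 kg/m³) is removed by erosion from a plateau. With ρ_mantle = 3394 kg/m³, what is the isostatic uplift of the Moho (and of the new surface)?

0.928 km

Unloading: uplift u = e ρ_c/ρ_m = 1.113 km × 2830/3394 = 0.928 km.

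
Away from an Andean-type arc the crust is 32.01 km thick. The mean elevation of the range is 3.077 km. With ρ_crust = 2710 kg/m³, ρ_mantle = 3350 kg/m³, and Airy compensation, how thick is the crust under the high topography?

48.1 km

Root depth r = h ρ_c / (ρ_m − ρ_c) = 3.077 km × 2710 / 640 = 13.03 km.
Total thickness = T + h + r = 32.01 km + 3.077 km + 13.03 km = 48.1 km.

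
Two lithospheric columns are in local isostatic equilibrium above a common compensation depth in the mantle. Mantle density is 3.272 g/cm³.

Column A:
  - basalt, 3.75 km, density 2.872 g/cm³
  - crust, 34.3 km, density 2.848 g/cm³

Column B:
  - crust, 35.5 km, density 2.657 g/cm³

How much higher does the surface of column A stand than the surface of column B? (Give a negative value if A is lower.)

−1.77 km

For any compensation level in the mantle, the mantle terms cancel and isostasy reduces to e = (Σt_A − Σt_B) − (Σ(ρt)_A − Σ(ρt)_B) / ρ_m.
Σt_A = 38.05 km; Σt_B = 35.5 km; Σ(ρt)_A = 108.4564; Σ(ρt)_B = 94.3235 (in km·g/cm³).
e = (38.05 − 35.5) − (108.4564 − 94.3235) / 3.272 = −1.77 km.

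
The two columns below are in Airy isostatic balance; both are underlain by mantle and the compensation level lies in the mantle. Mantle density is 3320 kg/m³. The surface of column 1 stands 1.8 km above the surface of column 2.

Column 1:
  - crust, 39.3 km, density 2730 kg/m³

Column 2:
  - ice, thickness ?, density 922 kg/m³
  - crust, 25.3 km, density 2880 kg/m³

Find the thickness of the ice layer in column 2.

2.54 km

Take the compensation level at the base of the deeper column (depth z_c below the surface of column 1) and equate Σ ρ_i t_i down to z_c; mantle fills any gap and the z_c terms cancel.
Column 1: 39.3×2730 + (z_c − 39.3)×3320
Column 2: 1.8×0 + x×922 + 25.3×2880 + (z_c − 1.8 − 25.3 − x)×3320
The z_c×3320 term appears on both sides and cancels. Collect the known terms of each column as K = Σ(ρt)_known − 3320 × (depth of known layers): K_1 = 107289 − 3320×39.3 = −23187; K_2 = 72864 − 3320×(1.8 + 25.3) = −17108.
Balance: K_1 = K_2 − x×(3320 − 922), so x = (K_2 − K_1)/(3320 − 922) = 6079/2398 = 2.54 km.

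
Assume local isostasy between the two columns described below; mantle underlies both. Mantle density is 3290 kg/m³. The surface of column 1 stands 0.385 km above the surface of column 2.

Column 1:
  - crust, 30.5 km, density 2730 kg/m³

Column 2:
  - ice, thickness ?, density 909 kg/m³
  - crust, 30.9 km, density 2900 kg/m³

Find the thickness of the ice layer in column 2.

1.58 km

Take the compensation level at the base of the deeper column (depth z_c below the surface of column 1) and equate Σ ρ_i t_i down to z_c; mantle fills any gap and the z_c terms cancel.
Column 1: 30.5×2730 + (z_c − 30.5)×3290
Column 2: 0.385×0 + x×909 + 30.9×2900 + (z_c − 0.385 − 30.9 − x)×3290
The z_c×3290 term appears on both sides and cancels. Collect the known terms of each column as K = Σ(ρt)_known − 3290 × (depth of known layers): K_1 = 83265 − 3290×30.5 = −17080; K_2 = 89610 − 3290×(0.385 + 30.9) = −13317.65.
Balance: K_1 = K_2 − x×(3290 − 909), so x = (K_2 − K_1)/(3290 − 909) = 3762.35/2381 = 1.58 km.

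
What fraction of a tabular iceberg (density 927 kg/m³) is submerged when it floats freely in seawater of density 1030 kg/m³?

Submerged fraction = ρ_obj/ρ_fluid = 927/1030 = 90%.

90%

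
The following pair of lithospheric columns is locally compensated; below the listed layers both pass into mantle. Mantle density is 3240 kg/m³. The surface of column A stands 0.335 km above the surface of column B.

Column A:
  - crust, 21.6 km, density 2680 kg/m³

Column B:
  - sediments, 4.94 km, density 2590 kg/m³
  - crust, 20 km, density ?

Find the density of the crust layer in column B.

2850 kg/m³

Take the compensation level at the base of the deeper column (depth z_c below the surface of column A) and equate Σ ρ_i t_i down to z_c; mantle fills any gap and the z_c terms cancel.
Column A: 21.6×2680 + (z_c − 21.6)×3240
Column B: 0.335×0 + 4.94×2590 + 20×ρ + (z_c − 0.335 − 24.94)×3240
The z_c×3240 term appears on both sides and cancels. Collect the known terms of each column as K = Σ(ρt)_known − 3240 × (depth of known layers): K_A = 57888 − 3240×21.6 = −12096; K_B = 12794.6 − 3240×(0.335 + 24.94) = −69096.4.
Balance: K_A = K_B + 20×ρ, so ρ = (K_A − K_B)/20 = 57000.4/20 = 2850 kg/m³.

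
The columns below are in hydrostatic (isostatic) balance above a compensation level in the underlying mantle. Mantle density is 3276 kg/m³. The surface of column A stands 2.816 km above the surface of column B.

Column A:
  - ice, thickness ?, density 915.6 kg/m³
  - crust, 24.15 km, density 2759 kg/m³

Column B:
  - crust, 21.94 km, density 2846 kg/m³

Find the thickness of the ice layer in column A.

2.62 km

Take the compensation level at the base of the deeper column (depth z_c below the surface of column A) and equate Σ ρ_i t_i down to z_c; mantle fills any gap and the z_c terms cancel.
Column A: x×915.6 + 24.15×2759 + (z_c − 24.15 − x)×3276
Column B: 2.816×0 + 21.94×2846 + (z_c − 2.816 − 21.94)×3276
The z_c×3276 term appears on both sides and cancels. Collect the known terms of each column as K = Σ(ρt)_known − 3276 × (depth of known layers): K_A = 66629.85 − 3276×24.15 = −12485.55; K_B = 62441.24 − 3276×(2.816 + 21.94) = −18659.416.
Balance: K_A − x×(3276 − 915.6) = K_B, so x = (K_A − K_B)/(3276 − 915.6) = 6173.87/2360.4 = 2.62 km.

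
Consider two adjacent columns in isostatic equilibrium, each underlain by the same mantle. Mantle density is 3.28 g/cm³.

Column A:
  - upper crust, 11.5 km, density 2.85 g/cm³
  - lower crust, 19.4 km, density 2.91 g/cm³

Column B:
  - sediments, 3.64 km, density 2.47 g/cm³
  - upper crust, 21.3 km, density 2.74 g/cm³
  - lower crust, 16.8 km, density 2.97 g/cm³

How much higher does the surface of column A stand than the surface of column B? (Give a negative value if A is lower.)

For any compensation level in the mantle, the mantle terms cancel and isostasy reduces to e = (Σt_A − Σt_B) − (Σ(ρt)_A − Σ(ρt)_B) / ρ_m.
Σt_A = 30.9 km; Σt_B = 41.74 km; Σ(ρt)_A = 89.229; Σ(ρt)_B = 117.2488 (in km·g/cm³).
e = (30.9 − 41.74) − (89.229 − 117.2488) / 3.28 = −2.3 km.

−2.3 km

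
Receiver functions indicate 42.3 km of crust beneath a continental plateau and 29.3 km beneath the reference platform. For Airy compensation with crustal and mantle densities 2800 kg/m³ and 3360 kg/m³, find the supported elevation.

Excess crust Δ = 42.3 km − 29.3 km = 13 km, split between elevation h and root r with h + r = Δ.
Airy balance ρ_c h = (ρ_m − ρ_c) r gives r = h ρ_c/(ρ_m − ρ_c), so h (1 + ρ_c/(ρ_m − ρ_c)) = Δ, i.e. h = Δ (ρ_m − ρ_c)/ρ_m.
h = 13 km × 560/3360 = 2.17 km.

2.17 km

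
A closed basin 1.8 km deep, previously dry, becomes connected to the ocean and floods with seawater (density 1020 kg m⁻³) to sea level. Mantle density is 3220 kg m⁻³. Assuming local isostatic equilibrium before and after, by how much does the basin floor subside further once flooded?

0.835 km

After flooding the water column is d + s deep. Its weight must equal the weight of mantle displaced by the extra subsidence s: (d + s) ρ_w = s ρ_m.
s = d ρ_w / (ρ_m − ρ_w) = 1.8 km × 1020/(3220 − 1020) = 0.835 km.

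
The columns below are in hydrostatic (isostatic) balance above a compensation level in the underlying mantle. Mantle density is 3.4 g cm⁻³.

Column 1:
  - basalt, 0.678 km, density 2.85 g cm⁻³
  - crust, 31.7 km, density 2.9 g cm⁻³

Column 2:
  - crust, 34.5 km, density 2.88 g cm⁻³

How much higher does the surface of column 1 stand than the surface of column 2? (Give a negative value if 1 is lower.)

−0.505 km

For any compensation level in the mantle, the mantle terms cancel and isostasy reduces to e = (Σt_1 − Σt_2) − (Σ(ρt)_1 − Σ(ρt)_2) / ρ_m.
Σt_1 = 32.378 km; Σt_2 = 34.5 km; Σ(ρt)_1 = 93.8623; Σ(ρt)_2 = 99.36 (in km·g cm⁻³).
e = (32.378 − 34.5) − (93.8623 − 99.36) / 3.4 = −0.505 km.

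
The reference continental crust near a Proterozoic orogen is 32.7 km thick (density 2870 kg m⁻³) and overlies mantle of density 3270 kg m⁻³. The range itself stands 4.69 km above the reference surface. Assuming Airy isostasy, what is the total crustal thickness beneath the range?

71 km

Root depth r = h ρ_c / (ρ_m − ρ_c) = 4.69 km × 2870 / 400 = 33.65 km.
Total thickness = T + h + r = 32.7 km + 4.69 km + 33.65 km = 71 km.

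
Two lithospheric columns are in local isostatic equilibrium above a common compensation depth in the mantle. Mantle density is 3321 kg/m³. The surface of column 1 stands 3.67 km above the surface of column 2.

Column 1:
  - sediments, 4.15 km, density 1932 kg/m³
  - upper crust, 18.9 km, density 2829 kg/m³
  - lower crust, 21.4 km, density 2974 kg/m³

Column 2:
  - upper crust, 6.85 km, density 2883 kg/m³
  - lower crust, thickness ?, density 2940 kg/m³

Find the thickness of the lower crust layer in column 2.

Take the compensation level at the base of the deeper column (depth z_c below the surface of column 1) and equate Σ ρ_i t_i down to z_c; mantle fills any gap and the z_c terms cancel.
Column 1: 4.15×1932 + 18.9×2829 + 21.4×2974 + (z_c − 44.45)×3321
Column 2: 3.67×0 + 6.85×2883 + x×2940 + (z_c − 3.67 − 6.85 − x)×3321
The z_c×3321 term appears on both sides and cancels. Collect the known terms of each column as K = Σ(ρt)_known − 3321 × (depth of known layers): K_1 = 125129.5 − 3321×44.45 = −22488.95; K_2 = 19748.55 − 3321×(3.67 + 6.85) = −15188.37.
Balance: K_1 = K_2 − x×(3321 − 2940), so x = (K_2 − K_1)/(3321 − 2940) = 7300.58/381 = 19.2 km.

19.2 km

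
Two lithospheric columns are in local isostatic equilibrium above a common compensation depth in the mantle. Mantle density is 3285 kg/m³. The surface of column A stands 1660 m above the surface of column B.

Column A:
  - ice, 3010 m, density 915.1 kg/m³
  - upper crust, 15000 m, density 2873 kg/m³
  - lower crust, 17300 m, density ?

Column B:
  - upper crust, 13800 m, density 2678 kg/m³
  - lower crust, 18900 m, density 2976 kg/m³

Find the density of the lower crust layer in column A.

2920 kg/m³

Take the compensation level at the base of the deeper column (depth z_c below the surface of column A) and equate Σ ρ_i t_i down to z_c; mantle fills any gap and the z_c terms cancel.
Column A: 3010×915.1 + 15000×2873 + 17300×ρ + (z_c − 35310)×3285
Column B: 1660×0 + 13800×2678 + 18900×2976 + (z_c − 1660 − 32700)×3285
The z_c×3285 term appears on both sides and cancels. Collect the known terms of each column as K = Σ(ρt)_known − 3285 × (depth of known layers): K_A = 45849451 − 3285×35310 = −70143899; K_B = 93202800 − 3285×(1660 + 32700) = −19669800.
Balance: K_A + 17300×ρ = K_B, so ρ = (K_B − K_A)/17300 = 50474100/17300 = 2920 kg/m³.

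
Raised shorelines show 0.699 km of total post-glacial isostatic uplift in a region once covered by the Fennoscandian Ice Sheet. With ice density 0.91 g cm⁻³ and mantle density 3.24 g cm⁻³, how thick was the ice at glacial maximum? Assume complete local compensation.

2.49 km

u = t ρ_ice/ρ_m → t = u ρ_m/ρ_ice = 0.699 km × 3.24/0.91 = 2.49 km.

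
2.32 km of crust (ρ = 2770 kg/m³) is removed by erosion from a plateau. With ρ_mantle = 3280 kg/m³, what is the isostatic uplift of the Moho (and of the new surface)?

1.96 km

Unloading: uplift u = e ρ_c/ρ_m = 2.32 km × 2770/3280 = 1.96 km.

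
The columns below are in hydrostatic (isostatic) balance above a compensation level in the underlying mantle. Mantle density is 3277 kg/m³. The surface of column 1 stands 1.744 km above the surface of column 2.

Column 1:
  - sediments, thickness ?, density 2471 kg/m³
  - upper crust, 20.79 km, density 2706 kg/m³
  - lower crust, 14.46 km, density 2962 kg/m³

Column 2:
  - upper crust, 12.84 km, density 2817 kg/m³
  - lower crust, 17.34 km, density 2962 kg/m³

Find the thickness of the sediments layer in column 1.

Take the compensation level at the base of the deeper column (depth z_c below the surface of column 1) and equate Σ ρ_i t_i down to z_c; mantle fills any gap and the z_c terms cancel.
Column 1: x×2471 + 20.79×2706 + 14.46×2962 + (z_c − 35.25 − x)×3277
Column 2: 1.744×0 + 12.84×2817 + 17.34×2962 + (z_c − 1.744 − 30.18)×3277
The z_c×3277 term appears on both sides and cancels. Collect the known terms of each column as K = Σ(ρt)_known − 3277 × (depth of known layers): K_1 = 99088.26 − 3277×35.25 = −16425.99; K_2 = 87531.36 − 3277×(1.744 + 30.18) = −17083.588.
Balance: K_1 − x×(3277 − 2471) = K_2, so x = (K_1 − K_2)/(3277 − 2471) = 657.598/806 = 0.816 km.

0.816 km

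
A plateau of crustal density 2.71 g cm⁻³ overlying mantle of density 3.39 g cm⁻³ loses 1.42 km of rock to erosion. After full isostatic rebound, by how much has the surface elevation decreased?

0.285 km

Rebound u = e ρ_c/ρ_m = 1.42 km × 2.71/3.39 = 1.135 km.
Net surface drop = e − u = 1.42 km − 1.135 km = e (ρ_m − ρ_c)/ρ_m = 0.285 km.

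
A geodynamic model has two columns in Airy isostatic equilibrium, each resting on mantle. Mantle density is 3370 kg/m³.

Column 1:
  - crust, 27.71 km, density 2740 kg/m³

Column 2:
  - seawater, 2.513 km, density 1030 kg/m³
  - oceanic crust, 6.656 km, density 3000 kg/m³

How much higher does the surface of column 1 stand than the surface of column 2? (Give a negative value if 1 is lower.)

For any compensation level in the mantle, the mantle terms cancel and isostasy reduces to e = (Σt_1 − Σt_2) − (Σ(ρt)_1 − Σ(ρt)_2) / ρ_m.
Σt_1 = 27.71 km; Σt_2 = 9.169 km; Σ(ρt)_1 = 75925.4; Σ(ρt)_2 = 22556.39 (in km·kg/m³).
e = (27.71 − 9.169) − (75925.4 − 22556.39) / 3370 = 2.7 km.

2.7 km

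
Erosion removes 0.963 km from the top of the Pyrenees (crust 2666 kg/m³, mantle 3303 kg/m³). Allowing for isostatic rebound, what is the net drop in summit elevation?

0.186 km

Rebound u = e ρ_c/ρ_m = 0.963 km × 2666/3303 = 0.7773 km.
Net surface drop = e − u = 0.963 km − 0.7773 km = e (ρ_m − ρ_c)/ρ_m = 0.186 km.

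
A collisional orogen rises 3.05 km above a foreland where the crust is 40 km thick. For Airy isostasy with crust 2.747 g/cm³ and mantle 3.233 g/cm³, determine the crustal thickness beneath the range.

Root depth r = h ρ_c / (ρ_m − ρ_c) = 3.05 km × 2.747 / 0.486 = 17.24 km.
Total thickness = T + h + r = 40 km + 3.05 km + 17.24 km = 60.3 km.

60.3 km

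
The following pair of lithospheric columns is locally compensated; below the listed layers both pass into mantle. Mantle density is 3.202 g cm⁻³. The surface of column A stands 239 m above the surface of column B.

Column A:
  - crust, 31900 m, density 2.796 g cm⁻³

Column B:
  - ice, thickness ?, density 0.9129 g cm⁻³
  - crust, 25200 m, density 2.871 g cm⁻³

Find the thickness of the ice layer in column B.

Take the compensation level at the base of the deeper column (depth z_c below the surface of column A) and equate Σ ρ_i t_i down to z_c; mantle fills any gap and the z_c terms cancel.
Column A: 31900×2.796 + (z_c − 31900)×3.202
Column B: 239×0 + x×0.9129 + 25200×2.871 + (z_c − 239 − 25200 − x)×3.202
The z_c×3.202 term appears on both sides and cancels. Collect the known terms of each column as K = Σ(ρt)_known − 3.202 × (depth of known layers): K_A = 89192.4 − 3.202×31900 = −12951.4; K_B = 72349.2 − 3.202×(239 + 25200) = −9106.478.
Balance: K_A = K_B − x×(3.202 − 0.9129), so x = (K_B − K_A)/(3.202 − 0.9129) = 3844.92/2.2891 = 1680 m.

1680 m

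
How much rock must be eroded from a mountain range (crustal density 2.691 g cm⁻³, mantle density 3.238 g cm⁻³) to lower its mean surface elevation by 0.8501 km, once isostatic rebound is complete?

Net drop Δ = e − u = e − e ρ_c/ρ_m = e (ρ_m − ρ_c)/ρ_m.
e = Δ ρ_m/(ρ_m − ρ_c) = 0.8501 km × 3.238/0.547 = 5.03 km.

5.03 km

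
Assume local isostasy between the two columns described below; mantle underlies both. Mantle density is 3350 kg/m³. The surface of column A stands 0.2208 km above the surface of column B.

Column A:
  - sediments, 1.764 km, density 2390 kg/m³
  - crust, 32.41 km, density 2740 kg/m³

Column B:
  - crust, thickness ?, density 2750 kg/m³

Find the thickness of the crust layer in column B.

Take the compensation level at the base of the deeper column (depth z_c below the surface of column A) and equate Σ ρ_i t_i down to z_c; mantle fills any gap and the z_c terms cancel.
Column A: 1.764×2390 + 32.41×2740 + (z_c − 34.174)×3350
Column B: 0.2208×0 + x×2750 + (z_c − 0.2208 − 0 − x)×3350
The z_c×3350 term appears on both sides and cancels. Collect the known terms of each column as K = Σ(ρt)_known − 3350 × (depth of known layers): K_A = 93019.36 − 3350×34.174 = −21463.54; K_B = 0 − 3350×(0.2208 + 0) = −739.68.
Balance: K_A = K_B − x×(3350 − 2750), so x = (K_B − K_A)/(3350 − 2750) = 20723.9/600 = 34.5 km.

34.5 km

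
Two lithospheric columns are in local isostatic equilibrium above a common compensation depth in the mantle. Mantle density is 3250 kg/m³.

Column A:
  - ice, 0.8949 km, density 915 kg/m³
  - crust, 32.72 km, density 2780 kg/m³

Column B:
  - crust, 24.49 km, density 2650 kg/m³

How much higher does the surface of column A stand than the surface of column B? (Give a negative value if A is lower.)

0.854 km

For any compensation level in the mantle, the mantle terms cancel and isostasy reduces to e = (Σt_A − Σt_B) − (Σ(ρt)_A − Σ(ρt)_B) / ρ_m.
Σt_A = 33.6149 km; Σt_B = 24.49 km; Σ(ρt)_A = 91780.4335; Σ(ρt)_B = 64898.5 (in km·kg/m³).
e = (33.6149 − 24.49) − (91780.4335 − 64898.5) / 3250 = 0.854 km.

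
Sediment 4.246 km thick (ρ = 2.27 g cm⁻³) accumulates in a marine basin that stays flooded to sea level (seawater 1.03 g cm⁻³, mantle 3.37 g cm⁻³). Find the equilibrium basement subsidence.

2.25 km

Submarine loading: the sediment displaces seawater, and the subsidence is in turn flooded, so s (ρ_m − ρ_w) = t (ρ_sed − ρ_w).
s = 4.246 km × (2.27 − 1.03) / (3.37 − 1.03) = 2.25 km.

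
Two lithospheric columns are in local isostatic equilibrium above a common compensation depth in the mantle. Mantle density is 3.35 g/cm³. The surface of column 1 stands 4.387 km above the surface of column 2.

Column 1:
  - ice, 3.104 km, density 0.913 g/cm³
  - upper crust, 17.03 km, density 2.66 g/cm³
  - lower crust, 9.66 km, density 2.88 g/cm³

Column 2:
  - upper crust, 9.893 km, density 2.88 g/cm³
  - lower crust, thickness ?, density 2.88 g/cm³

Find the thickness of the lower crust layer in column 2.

Take the compensation level at the base of the deeper column (depth z_c below the surface of column 1) and equate Σ ρ_i t_i down to z_c; mantle fills any gap and the z_c terms cancel.
Column 1: 3.104×0.913 + 17.03×2.66 + 9.66×2.88 + (z_c − 29.794)×3.35
Column 2: 4.387×0 + 9.893×2.88 + x×2.88 + (z_c − 4.387 − 9.893 − x)×3.35
The z_c×3.35 term appears on both sides and cancels. Collect the known terms of each column as K = Σ(ρt)_known − 3.35 × (depth of known layers): K_1 = 75.954552 − 3.35×29.794 = −23.855348; K_2 = 28.49184 − 3.35×(4.387 + 9.893) = −19.34616.
Balance: K_1 = K_2 − x×(3.35 − 2.88), so x = (K_2 − K_1)/(3.35 − 2.88) = 4.50919/0.47 = 9.59 km.

9.59 km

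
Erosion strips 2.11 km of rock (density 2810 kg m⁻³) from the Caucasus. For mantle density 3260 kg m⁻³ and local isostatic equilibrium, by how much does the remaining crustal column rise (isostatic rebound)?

Unloading: uplift u = e ρ_c/ρ_m = 2.11 km × 2810/3260 = 1.82 km.

1.82 km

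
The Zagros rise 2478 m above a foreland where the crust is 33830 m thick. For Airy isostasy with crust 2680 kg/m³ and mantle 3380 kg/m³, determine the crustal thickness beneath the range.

Root depth r = h ρ_c / (ρ_m − ρ_c) = 2478 m × 2680 / 700 = 9487 m.
Total thickness = T + h + r = 33830 m + 2478 m + 9487 m = 45800 m.

45800 m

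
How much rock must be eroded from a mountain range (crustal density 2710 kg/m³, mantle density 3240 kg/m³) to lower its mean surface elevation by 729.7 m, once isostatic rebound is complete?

Net drop Δ = e − u = e − e ρ_c/ρ_m = e (ρ_m − ρ_c)/ρ_m.
e = Δ ρ_m/(ρ_m − ρ_c) = 729.7 m × 3240/530 = 4460 m.

4460 m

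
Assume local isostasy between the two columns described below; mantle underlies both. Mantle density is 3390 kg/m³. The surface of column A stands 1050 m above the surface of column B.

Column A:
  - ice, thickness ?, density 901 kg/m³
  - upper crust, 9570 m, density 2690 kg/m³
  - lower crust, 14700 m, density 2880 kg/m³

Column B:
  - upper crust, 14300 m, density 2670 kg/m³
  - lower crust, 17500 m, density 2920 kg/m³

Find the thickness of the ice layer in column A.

3170 m

Take the compensation level at the base of the deeper column (depth z_c below the surface of column A) and equate Σ ρ_i t_i down to z_c; mantle fills any gap and the z_c terms cancel.
Column A: x×901 + 9570×2690 + 14700×2880 + (z_c − 24270 − x)×3390
Column B: 1050×0 + 14300×2670 + 17500×2920 + (z_c − 1050 − 31800)×3390
The z_c×3390 term appears on both sides and cancels. Collect the known terms of each column as K = Σ(ρt)_known − 3390 × (depth of known layers): K_A = 68079300 − 3390×24270 = −14196000; K_B = 89281000 − 3390×(1050 + 31800) = −22080500.
Balance: K_A − x×(3390 − 901) = K_B, so x = (K_A − K_B)/(3390 − 901) = 7884500/2489 = 3170 m.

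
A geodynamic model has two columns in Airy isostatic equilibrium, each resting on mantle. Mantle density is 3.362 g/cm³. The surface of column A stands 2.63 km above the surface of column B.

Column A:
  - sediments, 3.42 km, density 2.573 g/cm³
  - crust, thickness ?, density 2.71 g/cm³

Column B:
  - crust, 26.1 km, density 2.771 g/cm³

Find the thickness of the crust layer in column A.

Take the compensation level at the base of the deeper column (depth z_c below the surface of column A) and equate Σ ρ_i t_i down to z_c; mantle fills any gap and the z_c terms cancel.
Column A: 3.42×2.573 + x×2.71 + (z_c − 3.42 − x)×3.362
Column B: 2.63×0 + 26.1×2.771 + (z_c − 2.63 − 26.1)×3.362
The z_c×3.362 term appears on both sides and cancels. Collect the known terms of each column as K = Σ(ρt)_known − 3.362 × (depth of known layers): K_A = 8.79966 − 3.362×3.42 = −2.69838; K_B = 72.3231 − 3.362×(2.63 + 26.1) = −24.26716.
Balance: K_A − x×(3.362 − 2.71) = K_B, so x = (K_A − K_B)/(3.362 − 2.71) = 21.5688/0.652 = 33.1 km.

33.1 km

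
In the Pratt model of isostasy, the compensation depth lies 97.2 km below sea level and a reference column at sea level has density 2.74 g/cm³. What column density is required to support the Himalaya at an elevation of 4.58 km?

Pratt balance: ρ_ref D = ρ (D + h).
ρ = ρ_ref D/(D + h) = 2.74 × 97.2 km/(97.2 km + 4.58 km) = 2.62 g/cm³.

2.62 g/cm³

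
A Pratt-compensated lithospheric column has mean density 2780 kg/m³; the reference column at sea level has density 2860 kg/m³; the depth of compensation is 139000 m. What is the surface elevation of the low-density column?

4000 m

ρ_ref D = ρ (D + h) → h = D (ρ_ref − ρ)/ρ.
h = 139000 m × (2860 − 2780)/2780 = 4000 m.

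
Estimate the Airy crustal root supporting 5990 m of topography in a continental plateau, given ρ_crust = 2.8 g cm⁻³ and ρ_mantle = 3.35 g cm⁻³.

By Archimedes' principle applied to the lithosphere: the weight of the topography is balanced by the buoyancy of the root, ρ_c h = (ρ_m − ρ_c) r.
r = h · ρ_c / (ρ_m − ρ_c) = 5990 m × 2.8 / (3.35 − 2.8) = 30500 m.

30500 m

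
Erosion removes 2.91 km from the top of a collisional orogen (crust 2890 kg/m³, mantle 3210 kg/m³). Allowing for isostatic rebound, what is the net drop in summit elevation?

Rebound u = e ρ_c/ρ_m = 2.91 km × 2890/3210 = 2.62 km.
Net surface drop = e − u = 2.91 km − 2.62 km = e (ρ_m − ρ_c)/ρ_m = 0.29 km.

0.29 km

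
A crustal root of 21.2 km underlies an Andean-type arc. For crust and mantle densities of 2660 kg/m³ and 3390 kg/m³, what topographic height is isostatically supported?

5.82 km

In Airy isostatic equilibrium: ρ_c h = (ρ_m − ρ_c) r.
h = r (ρ_m − ρ_c) / ρ_c = 21.2 km × (3390 − 2660) / 2660 = 5.82 km.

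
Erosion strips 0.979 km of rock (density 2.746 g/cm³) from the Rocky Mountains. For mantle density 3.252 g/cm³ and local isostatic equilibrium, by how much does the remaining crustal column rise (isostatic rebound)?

0.827 km

Unloading: uplift u = e ρ_c/ρ_m = 0.979 km × 2.746/3.252 = 0.827 km.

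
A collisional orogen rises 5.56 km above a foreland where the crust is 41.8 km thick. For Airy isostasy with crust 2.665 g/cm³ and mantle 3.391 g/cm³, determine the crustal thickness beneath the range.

67.8 km

Root depth r = h ρ_c / (ρ_m − ρ_c) = 5.56 km × 2.665 / 0.726 = 20.41 km.
Total thickness = T + h + r = 41.8 km + 5.56 km + 20.41 km = 67.8 km.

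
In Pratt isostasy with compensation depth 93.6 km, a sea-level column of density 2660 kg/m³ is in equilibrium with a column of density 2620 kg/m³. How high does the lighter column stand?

ρ_ref D = ρ (D + h) → h = D (ρ_ref − ρ)/ρ.
h = 93.6 km × (2660 − 2620)/2620 = 1.43 km.

1.43 km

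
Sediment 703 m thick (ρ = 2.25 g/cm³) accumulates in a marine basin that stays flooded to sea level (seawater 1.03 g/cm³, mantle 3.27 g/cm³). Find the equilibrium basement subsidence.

Submarine loading: the sediment displaces seawater, and the subsidence is in turn flooded, so s (ρ_m − ρ_w) = t (ρ_sed − ρ_w).
s = 703 m × (2.25 − 1.03) / (3.27 − 1.03) = 383 m.

383 m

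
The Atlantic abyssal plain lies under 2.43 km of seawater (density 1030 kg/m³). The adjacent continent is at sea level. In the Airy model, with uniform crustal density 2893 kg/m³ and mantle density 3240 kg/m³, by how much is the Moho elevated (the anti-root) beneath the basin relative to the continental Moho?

Balancing pressure at the compensation depth: replacing crust with seawater at the top is compensated by replacing crust with mantle at the base: d (ρ_c − ρ_w) = a (ρ_m − ρ_c).
a = d (ρ_c − ρ_w)/(ρ_m − ρ_c) = 2.43 km × 1863/347 = 13 km.

13 km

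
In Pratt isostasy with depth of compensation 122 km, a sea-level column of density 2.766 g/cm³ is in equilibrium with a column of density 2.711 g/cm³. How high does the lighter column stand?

ρ_ref D = ρ (D + h) → h = D (ρ_ref − ρ)/ρ.
h = 122 km × (2.766 − 2.711)/2.711 = 2.48 km.

2.48 km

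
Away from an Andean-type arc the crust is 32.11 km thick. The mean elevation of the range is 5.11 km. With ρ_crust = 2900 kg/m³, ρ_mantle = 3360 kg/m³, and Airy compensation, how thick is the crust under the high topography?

69.4 km

Root depth r = h ρ_c / (ρ_m − ρ_c) = 5.11 km × 2900 / 460 = 32.22 km.
Total thickness = T + h + r = 32.11 km + 5.11 km + 32.22 km = 69.4 km.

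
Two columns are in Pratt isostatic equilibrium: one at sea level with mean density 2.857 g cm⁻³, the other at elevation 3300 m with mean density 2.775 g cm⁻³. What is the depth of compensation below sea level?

112000 m

ρ_ref D = ρ (D + h) → D (ρ_ref − ρ) = ρ h.
D = ρ h/(ρ_ref − ρ) = 2.775 × 3300 m/(2.857 − 2.775) = 112000 m.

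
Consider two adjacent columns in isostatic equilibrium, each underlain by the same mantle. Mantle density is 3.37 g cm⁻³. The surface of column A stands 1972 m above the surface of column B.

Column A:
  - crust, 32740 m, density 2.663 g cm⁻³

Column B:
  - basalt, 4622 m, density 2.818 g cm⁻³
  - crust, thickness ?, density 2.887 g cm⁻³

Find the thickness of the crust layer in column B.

Take the compensation level at the base of the deeper column (depth z_c below the surface of column A) and equate Σ ρ_i t_i down to z_c; mantle fills any gap and the z_c terms cancel.
Column A: 32740×2.663 + (z_c − 32740)×3.37
Column B: 1972×0 + 4622×2.818 + x×2.887 + (z_c − 1972 − 4622 − x)×3.37
The z_c×3.37 term appears on both sides and cancels. Collect the known terms of each column as K = Σ(ρt)_known − 3.37 × (depth of known layers): K_A = 87186.62 − 3.37×32740 = −23147.18; K_B = 13024.796 − 3.37×(1972 + 4622) = −9196.984.
Balance: K_A = K_B − x×(3.37 − 2.887), so x = (K_B − K_A)/(3.37 − 2.887) = 13950.2/0.483 = 28900 m.

28900 m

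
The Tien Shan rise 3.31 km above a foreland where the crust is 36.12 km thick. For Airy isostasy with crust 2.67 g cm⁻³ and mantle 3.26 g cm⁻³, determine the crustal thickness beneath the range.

Root depth r = h ρ_c / (ρ_m − ρ_c) = 3.31 km × 2.67 / 0.59 = 14.98 km.
Total thickness = T + h + r = 36.12 km + 3.31 km + 14.98 km = 54.4 km.

54.4 km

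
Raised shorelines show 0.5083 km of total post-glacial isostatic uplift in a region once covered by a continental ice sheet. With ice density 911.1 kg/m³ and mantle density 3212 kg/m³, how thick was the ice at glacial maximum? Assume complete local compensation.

1.79 km

u = t ρ_ice/ρ_m → t = u ρ_m/ρ_ice = 0.5083 km × 3212/911.1 = 1.79 km.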